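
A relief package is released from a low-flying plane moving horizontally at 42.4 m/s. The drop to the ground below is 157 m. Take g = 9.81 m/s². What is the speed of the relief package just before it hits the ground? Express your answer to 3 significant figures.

69.8 m/s

Fall time: t = √(2 × 157 / 9.81) = 5.658 s.
At impact: v_x = 42.4 m/s (unchanged), v_y = g t = 9.81 × 5.658 = 55.50 m/s.
Speed = √(v_x² + v_y²) = √(1798 + 3080) = 69.8 m/s.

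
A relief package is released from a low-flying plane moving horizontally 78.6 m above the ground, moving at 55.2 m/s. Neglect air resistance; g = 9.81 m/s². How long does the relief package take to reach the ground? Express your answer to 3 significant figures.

The horizontal speed doesn't affect the fall. With v_y0 = 0, h = ½ g t².
t = √(2 × 78.6 / 9.81) = √16.02 = 4.00 s.

4.00 s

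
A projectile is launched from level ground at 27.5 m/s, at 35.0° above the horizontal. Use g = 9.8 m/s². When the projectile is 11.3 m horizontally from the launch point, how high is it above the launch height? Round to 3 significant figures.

v_x = 27.5 cos 35.0° = 22.53 m/s, v_y0 = 27.5 sin 35.0° = 15.77 m/s.
Time to reach x = 11.3 m: t = x / v_x = 11.3 / 22.53 = 0.5016 s.
y = v_y0 t − ½ g t² = 15.77×0.5016 − 4.900×0.5016² = 6.68 m.

6.68 m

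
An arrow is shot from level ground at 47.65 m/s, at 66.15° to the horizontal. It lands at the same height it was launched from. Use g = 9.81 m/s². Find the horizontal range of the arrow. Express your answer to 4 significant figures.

Components: v_x = 47.65 cos 66.15° = 19.267 m/s, v_y = 47.65 sin 66.15° = 43.581 m/s.
Time of flight (same landing height): t = 2 v_y / g = 2 × 43.581 / 9.81 = 8.8850 s.
Range: R = v_x · t = 19.267 × 8.8850 = 171.2 m.

171.2 m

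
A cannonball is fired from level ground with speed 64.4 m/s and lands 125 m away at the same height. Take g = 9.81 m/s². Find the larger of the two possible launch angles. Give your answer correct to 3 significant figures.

81.4°

Level-ground range: R = v₀² sin(2θ)/g ⇒ sin 2θ = R g / v₀² = 125×9.81/64.4² = 0.2957.
2θ = arcsin(0.2957) = 17.20° or 180° − 17.20° = 162.80°.
So θ = 8.60° or θ = 81.4°.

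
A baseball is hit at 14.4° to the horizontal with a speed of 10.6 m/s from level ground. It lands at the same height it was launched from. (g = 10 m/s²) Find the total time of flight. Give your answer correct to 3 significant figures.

Vertical component: v_y = 10.6 sin 14.4° = 2.636 m/s.
For a projectile landing at launch height, time of flight is t = 2 v_y / g = 2 × 2.636 / 10 = 0.527 s.

0.527 s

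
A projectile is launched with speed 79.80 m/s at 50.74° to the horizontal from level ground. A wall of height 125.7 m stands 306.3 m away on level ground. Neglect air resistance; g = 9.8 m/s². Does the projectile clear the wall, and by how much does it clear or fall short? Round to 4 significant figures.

Yes — it clears the wall by 68.80 m.

v_x = 79.80 cos 50.74° = 50.501 m/s; v_y0 = 79.80 sin 50.74° = 61.788 m/s.
Time to reach the wall: t = 306.3 / 50.501 = 6.0652 s.
Height at that point: y = 61.788×6.0652 − 4.900×6.0652² = 194.50 m.
That is 194.50 − 125.7 = 68.80 m above the top of the wall, so the projectile clears it.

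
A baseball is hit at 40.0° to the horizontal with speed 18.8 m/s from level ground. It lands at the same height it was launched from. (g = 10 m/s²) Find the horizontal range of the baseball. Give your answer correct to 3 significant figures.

Components: v_x = 18.8 cos 40.0° = 14.40 m/s, v_y = 18.8 sin 40.0° = 12.08 m/s.
Time of flight (same landing height): t = 2 v_y / g = 2 × 12.08 / 10 = 2.416 s.
Range: R = v_x · t = 14.40 × 2.416 = 34.8 m.

34.8 m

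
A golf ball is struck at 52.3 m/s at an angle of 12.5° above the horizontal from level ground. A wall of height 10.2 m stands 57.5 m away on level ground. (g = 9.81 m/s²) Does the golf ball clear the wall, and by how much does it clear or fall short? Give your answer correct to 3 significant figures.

No — it falls 3.67 m short of clearing the wall.

v_x = 52.3 cos 12.5° = 51.06 m/s; v_y0 = 52.3 sin 12.5° = 11.32 m/s.
Time to reach the wall: t = 57.5 / 51.06 = 1.126 s.
Height at that point: y = 11.32×1.126 − 4.905×1.126² = 6.527 m.
That is 10.2 − 6.527 = 3.67 m below the top of the wall, so the golf ball does not clear it.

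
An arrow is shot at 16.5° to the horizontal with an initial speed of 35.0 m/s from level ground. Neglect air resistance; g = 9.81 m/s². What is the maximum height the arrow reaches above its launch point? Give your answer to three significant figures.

Vertical component of launch velocity: v_y = 35.0 sin 16.5° = 9.941 m/s.
At the highest point the vertical velocity is zero, so v_y² = 2 g h_max.
h_max = (9.941)² / (2 × 9.81) = 98.82 / 19.62 = 5.04 m.

5.04 m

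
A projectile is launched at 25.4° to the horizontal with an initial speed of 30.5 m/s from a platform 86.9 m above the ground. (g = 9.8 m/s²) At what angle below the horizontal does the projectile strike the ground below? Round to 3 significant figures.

v_x = 30.5 cos 25.4° = 27.55 m/s.
At impact |v_y| = √(v_y0² + 2 g h) = √(13.08² + 2×9.8×86.9) = 43.29 m/s.
Angle below horizontal = arctan(|v_y| / v_x) = arctan(43.29 / 27.55) = 57.5°.

57.5°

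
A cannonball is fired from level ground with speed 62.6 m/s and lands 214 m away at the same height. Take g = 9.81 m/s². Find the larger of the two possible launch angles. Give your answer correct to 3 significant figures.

73.8°

Level-ground range: R = v₀² sin(2θ)/g ⇒ sin 2θ = R g / v₀² = 214×9.81/62.6² = 0.5357.
2θ = arcsin(0.5357) = 32.39° or 180° − 32.39° = 147.61°.
So θ = 16.2° or θ = 73.8°.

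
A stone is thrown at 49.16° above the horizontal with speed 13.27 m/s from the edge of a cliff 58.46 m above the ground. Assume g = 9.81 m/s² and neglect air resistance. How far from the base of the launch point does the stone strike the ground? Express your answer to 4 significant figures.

Components: v_x = 13.27 cos 49.16° = 8.6779 m/s, v_y = 13.27 sin 49.16° = 10.039 m/s.
Vertical: 0 = 58.46 + 10.039 t − ½(9.81) t² ⇒ 4.905 t² − 10.039 t − 58.46 = 0.
t = [10.039 + √(100.78 + 1147.0)] / 9.810 = 4.6242 s.
Horizontal: R = v_x · t = 8.6779 × 4.6242 = 40.13 m.

40.13 m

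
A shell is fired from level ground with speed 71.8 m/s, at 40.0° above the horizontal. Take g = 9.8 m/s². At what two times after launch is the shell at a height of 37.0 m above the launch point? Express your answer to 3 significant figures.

0.885 s and 8.53 s

v_y0 = 71.8 sin 40.0° = 46.15 m/s.
Set y = v_y0 t − ½ g t² = 37.0: 4.900 t² − 46.15 t + 37.0 = 0.
t = [46.15 ± √(2130 − 725.2)] / 9.8 = (46.15 ± 37.48) / 9.8, giving t = 0.885 s or t = 8.53 s.
So the shell is at 37.0 m at t = 0.885 s (rising) and t = 8.53 s (falling).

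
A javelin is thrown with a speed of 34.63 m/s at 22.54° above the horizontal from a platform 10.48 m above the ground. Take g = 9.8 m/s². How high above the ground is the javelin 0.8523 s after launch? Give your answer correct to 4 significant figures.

v_y0 = 34.63 sin 22.54° = 13.275 m/s.
y(t) = 10.48 + v_y0 t − ½ g t² = 10.48 + 13.275×0.8523 − ½×9.8×0.8523² = 18.23 m.

18.23 m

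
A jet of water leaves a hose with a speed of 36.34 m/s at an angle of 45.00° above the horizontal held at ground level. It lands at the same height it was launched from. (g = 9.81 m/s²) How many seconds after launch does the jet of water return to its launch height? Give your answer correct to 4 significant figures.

5.239 s

Vertical component: v_y = 36.34 sin 45.00° = 25.696 m/s.
For a projectile landing at launch height, time of flight is t = 2 v_y / g = 2 × 25.696 / 9.81 = 5.239 s.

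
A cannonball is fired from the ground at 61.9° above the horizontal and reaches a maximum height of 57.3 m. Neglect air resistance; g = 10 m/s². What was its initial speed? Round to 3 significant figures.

At maximum height v_y = 0, so (v₀ sin θ)² = 2 g H.
v₀ sin 61.9° = √(2 × 10 × 57.3) = 33.85 m/s.
v₀ = 33.85 / sin 61.9° = 33.85 / 0.8821 = 38.4 m/s.

38.4 m/s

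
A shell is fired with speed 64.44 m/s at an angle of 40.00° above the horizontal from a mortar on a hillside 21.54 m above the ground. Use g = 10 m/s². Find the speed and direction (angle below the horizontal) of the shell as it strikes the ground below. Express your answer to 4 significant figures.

v_x = 64.44 cos 40.00° = 49.364 m/s (constant).
|v_y| at impact = √((41.421)² + 2×10×21.54) = 46.330 m/s.
Speed = √(49.364² + 46.330²) = 67.70 m/s; angle = arctan(46.330/49.364) = 43.18° below horizontal.

67.70 m/s at 43.18° below the horizontal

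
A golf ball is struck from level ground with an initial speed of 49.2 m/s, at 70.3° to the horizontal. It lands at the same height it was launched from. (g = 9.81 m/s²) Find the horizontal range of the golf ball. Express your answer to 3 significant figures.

157 m

Components: v_x = 49.2 cos 70.3° = 16.59 m/s, v_y = 49.2 sin 70.3° = 46.32 m/s.
Time of flight (same landing height): t = 2 v_y / g = 2 × 46.32 / 9.81 = 9.443 s.
Range: R = v_x · t = 16.59 × 9.443 = 157 m.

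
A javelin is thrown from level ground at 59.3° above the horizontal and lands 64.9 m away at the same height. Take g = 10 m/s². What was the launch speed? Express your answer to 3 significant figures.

On level ground, R = v₀² sin(2θ) / g, so v₀ = √(R g / sin 2θ).
sin(2 × 59.3°) = 0.8780.
v₀ = √(64.9 × 10 / 0.8780) = √739.2 = 27.2 m/s.

27.2 m/s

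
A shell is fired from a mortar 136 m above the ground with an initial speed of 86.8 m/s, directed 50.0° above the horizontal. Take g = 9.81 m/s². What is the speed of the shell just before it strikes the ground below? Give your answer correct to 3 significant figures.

101 m/s

v_x = 86.8 cos 50.0° = 55.79 m/s is unchanged throughout.
For the vertical component, v_y² = v_y0² + 2 g h = (66.49)² + 2×9.81×136 = 7089, so |v_y| = 84.20 m/s.
Impact speed = √(v_x² + v_y²) = √(3113 + 7089) = 101 m/s.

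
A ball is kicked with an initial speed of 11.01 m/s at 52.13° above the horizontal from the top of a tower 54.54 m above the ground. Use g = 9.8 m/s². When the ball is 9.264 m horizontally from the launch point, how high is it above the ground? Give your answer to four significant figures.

v_x = 11.01 cos 52.13° = 6.7587 m/s, v_y0 = 11.01 sin 52.13° = 8.6914 m/s.
Time to reach x = 9.264 m: t = x / v_x = 9.264 / 6.7587 = 1.3707 s.
y = 54.54 + v_y0 t − ½ g t² = 54.54 + 8.6914×1.3707 − 4.900×1.3707² = 57.25 m.

57.25 m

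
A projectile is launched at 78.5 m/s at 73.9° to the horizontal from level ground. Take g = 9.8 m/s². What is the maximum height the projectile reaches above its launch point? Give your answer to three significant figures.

Vertical component of launch velocity: v_y = 78.5 sin 73.9° = 75.42 m/s.
At the highest point the vertical velocity is zero, so v_y² = 2 g h_max.
h_max = (75.42)² / (2 × 9.8) = 5688 / 19.60 = 290 m.

290 m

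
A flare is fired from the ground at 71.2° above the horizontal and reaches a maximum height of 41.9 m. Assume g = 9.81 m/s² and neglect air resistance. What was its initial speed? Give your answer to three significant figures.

30.3 m/s

At maximum height v_y = 0, so (v₀ sin θ)² = 2 g H.
v₀ sin 71.2° = √(2 × 9.81 × 41.9) = 28.67 m/s.
v₀ = 28.67 / sin 71.2° = 28.67 / 0.9466 = 30.3 m/s.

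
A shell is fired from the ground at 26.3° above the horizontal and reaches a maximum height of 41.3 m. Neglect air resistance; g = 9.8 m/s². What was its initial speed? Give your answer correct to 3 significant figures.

At maximum height v_y = 0, so (v₀ sin θ)² = 2 g H.
v₀ sin 26.3° = √(2 × 9.8 × 41.3) = 28.45 m/s.
v₀ = 28.45 / sin 26.3° = 28.45 / 0.4431 = 64.2 m/s.

64.2 m/s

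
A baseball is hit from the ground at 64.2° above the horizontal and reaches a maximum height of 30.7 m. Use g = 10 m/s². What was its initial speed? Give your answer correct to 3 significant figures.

At maximum height v_y = 0, so (v₀ sin θ)² = 2 g H.
v₀ sin 64.2° = √(2 × 10 × 30.7) = 24.78 m/s.
v₀ = 24.78 / sin 64.2° = 24.78 / 0.9003 = 27.5 m/s.

27.5 m/s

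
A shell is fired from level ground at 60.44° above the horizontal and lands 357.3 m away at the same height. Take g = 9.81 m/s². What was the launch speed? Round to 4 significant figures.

On level ground, R = v₀² sin(2θ) / g, so v₀ = √(R g / sin 2θ).
sin(2 × 60.44°) = 0.8582.
v₀ = √(357.3 × 9.81 / 0.8582) = √4084.3 = 63.91 m/s.

63.91 m/s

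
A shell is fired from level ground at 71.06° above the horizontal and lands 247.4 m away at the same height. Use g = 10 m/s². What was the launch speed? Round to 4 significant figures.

On level ground, R = v₀² sin(2θ) / g, so v₀ = √(R g / sin 2θ).
sin(2 × 71.06°) = 0.6140.
v₀ = √(247.4 × 10 / 0.6140) = √4029.3 = 63.48 m/s.

63.48 m/s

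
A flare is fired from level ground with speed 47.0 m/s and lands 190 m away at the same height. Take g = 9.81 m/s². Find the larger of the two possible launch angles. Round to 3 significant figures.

Level-ground range: R = v₀² sin(2θ)/g ⇒ sin 2θ = R g / v₀² = 190×9.81/47.0² = 0.8438.
2θ = arcsin(0.8438) = 57.54° or 180° − 57.54° = 122.46°.
So θ = 28.8° or θ = 61.2°.

61.2°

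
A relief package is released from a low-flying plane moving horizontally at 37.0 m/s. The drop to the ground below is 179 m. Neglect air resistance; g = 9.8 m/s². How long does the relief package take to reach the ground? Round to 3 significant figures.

6.04 s

The horizontal speed doesn't affect the fall. With v_y0 = 0, h = ½ g t².
t = √(2 × 179 / 9.8) = √36.53 = 6.04 s.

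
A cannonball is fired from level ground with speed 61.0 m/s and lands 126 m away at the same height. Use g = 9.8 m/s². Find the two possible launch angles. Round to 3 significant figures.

Level-ground range: R = v₀² sin(2θ)/g ⇒ sin 2θ = R g / v₀² = 126×9.8/61.0² = 0.3318.
2θ = arcsin(0.3318) = 19.38° or 180° − 19.38° = 160.62°.
So θ = 9.69° or θ = 80.3°.

9.69° and 80.3°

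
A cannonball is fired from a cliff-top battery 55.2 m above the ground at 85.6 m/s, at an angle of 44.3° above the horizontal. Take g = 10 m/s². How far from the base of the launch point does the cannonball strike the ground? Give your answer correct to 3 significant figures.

Components: v_x = 85.6 cos 44.3° = 61.26 m/s, v_y = 85.6 sin 44.3° = 59.78 m/s.
Vertical: 0 = 55.2 + 59.78 t − ½(10) t² ⇒ 5.000 t² − 59.78 t − 55.2 = 0.
t = [59.78 + √(3574 + 1104)] / 10.00 = 12.82 s.
Horizontal: R = v_x · t = 61.26 × 12.82 = 785 m.

785 m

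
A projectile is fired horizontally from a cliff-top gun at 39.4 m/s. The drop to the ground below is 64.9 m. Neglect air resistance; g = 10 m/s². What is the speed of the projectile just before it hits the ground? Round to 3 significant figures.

Fall time: t = √(2 × 64.9 / 10) = 3.603 s.
At impact: v_x = 39.4 m/s (unchanged), v_y = g t = 10 × 3.603 = 36.03 m/s.
Speed = √(v_x² + v_y²) = √(1552 + 1298) = 53.4 m/s.

53.4 m/s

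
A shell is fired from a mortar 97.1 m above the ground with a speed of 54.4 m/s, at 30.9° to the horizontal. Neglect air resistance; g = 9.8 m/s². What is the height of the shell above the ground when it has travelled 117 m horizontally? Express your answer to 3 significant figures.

v_x = 54.4 cos 30.9° = 46.68 m/s, v_y0 = 54.4 sin 30.9° = 27.94 m/s.
Time to reach x = 117 m: t = x / v_x = 117 / 46.68 = 2.506 s.
y = 97.1 + v_y0 t − ½ g t² = 97.1 + 27.94×2.506 − 4.900×2.506² = 136 m.

136 m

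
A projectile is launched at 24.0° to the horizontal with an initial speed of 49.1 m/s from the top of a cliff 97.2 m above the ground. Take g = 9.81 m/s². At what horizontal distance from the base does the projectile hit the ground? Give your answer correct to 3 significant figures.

311 m

Components: v_x = 49.1 cos 24.0° = 44.86 m/s, v_y = 49.1 sin 24.0° = 19.97 m/s.
Vertical: 0 = 97.2 + 19.97 t − ½(9.81) t² ⇒ 4.905 t² − 19.97 t − 97.2 = 0.
t = [19.97 + √(398.8 + 1907)] / 9.810 = 6.931 s.
Horizontal: R = v_x · t = 44.86 × 6.931 = 311 m.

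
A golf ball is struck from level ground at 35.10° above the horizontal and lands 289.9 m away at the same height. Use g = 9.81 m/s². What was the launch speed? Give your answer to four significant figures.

54.98 m/s

On level ground, R = v₀² sin(2θ) / g, so v₀ = √(R g / sin 2θ).
sin(2 × 35.10°) = 0.9409.
v₀ = √(289.9 × 9.81 / 0.9409) = √3022.6 = 54.98 m/s.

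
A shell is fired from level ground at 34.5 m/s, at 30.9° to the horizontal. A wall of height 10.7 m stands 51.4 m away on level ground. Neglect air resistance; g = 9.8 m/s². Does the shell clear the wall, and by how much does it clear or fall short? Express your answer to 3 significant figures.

v_x = 34.5 cos 30.9° = 29.60 m/s; v_y0 = 34.5 sin 30.9° = 17.72 m/s.
Time to reach the wall: t = 51.4 / 29.60 = 1.736 s.
Height at that point: y = 17.72×1.736 − 4.900×1.736² = 15.99 m.
That is 15.99 − 10.7 = 5.29 m above the top of the wall, so the shell clears it.

Yes — it clears the wall by 5.29 m.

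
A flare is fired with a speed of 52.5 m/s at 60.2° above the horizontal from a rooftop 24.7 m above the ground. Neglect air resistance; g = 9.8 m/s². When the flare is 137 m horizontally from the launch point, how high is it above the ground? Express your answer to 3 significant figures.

v_x = 52.5 cos 60.2° = 26.09 m/s, v_y0 = 52.5 sin 60.2° = 45.56 m/s.
Time to reach x = 137 m: t = x / v_x = 137 / 26.09 = 5.251 s.
y = 24.7 + v_y0 t − ½ g t² = 24.7 + 45.56×5.251 − 4.900×5.251² = 129 m.

129 m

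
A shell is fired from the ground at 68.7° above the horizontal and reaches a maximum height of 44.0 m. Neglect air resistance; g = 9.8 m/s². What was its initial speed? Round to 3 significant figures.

31.5 m/s

At maximum height v_y = 0, so (v₀ sin θ)² = 2 g H.
v₀ sin 68.7° = √(2 × 9.8 × 44.0) = 29.37 m/s.
v₀ = 29.37 / sin 68.7° = 29.37 / 0.9317 = 31.5 m/s.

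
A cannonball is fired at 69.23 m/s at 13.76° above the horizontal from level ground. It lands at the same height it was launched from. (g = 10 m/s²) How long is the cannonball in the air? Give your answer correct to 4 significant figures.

3.293 s

Vertical component: v_y = 69.23 sin 13.76° = 16.467 m/s.
For a projectile landing at launch height, time of flight is t = 2 v_y / g = 2 × 16.467 / 10 = 3.293 s.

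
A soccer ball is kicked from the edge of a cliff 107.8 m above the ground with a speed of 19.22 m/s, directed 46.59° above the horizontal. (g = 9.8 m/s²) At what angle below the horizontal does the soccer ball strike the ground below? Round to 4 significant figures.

74.63°

v_x = 19.22 cos 46.59° = 13.208 m/s.
At impact |v_y| = √(v_y0² + 2 g h) = √(13.962² + 2×9.8×107.8) = 48.040 m/s.
Angle below horizontal = arctan(|v_y| / v_x) = arctan(48.040 / 13.208) = 74.63°.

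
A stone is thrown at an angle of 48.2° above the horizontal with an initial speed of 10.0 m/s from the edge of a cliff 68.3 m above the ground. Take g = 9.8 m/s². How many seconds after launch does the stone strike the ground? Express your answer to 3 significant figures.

4.57 s

Vertical component: v_y = 10.0 sin 48.2° = 7.455 m/s.
Taking up as positive with launch at y = 68.3 m, landing at y = 0: 0 = 68.3 + 7.455 t − ½(9.8) t².
Solving 4.900 t² − 7.455 t − 68.3 = 0 gives t = [7.455 + √(7.455² + 4·4.900·68.3)] / 9.800 = 4.57 s.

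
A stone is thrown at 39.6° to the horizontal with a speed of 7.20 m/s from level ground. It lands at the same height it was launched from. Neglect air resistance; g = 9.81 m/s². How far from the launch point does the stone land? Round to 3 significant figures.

For level ground, R = v₀² sin(2θ) / g.
sin(2 × 39.6°) = sin 79.20° = 0.9823.
R = (7.20)² × 0.9823 / 9.81 = 5.19 m.

5.19 m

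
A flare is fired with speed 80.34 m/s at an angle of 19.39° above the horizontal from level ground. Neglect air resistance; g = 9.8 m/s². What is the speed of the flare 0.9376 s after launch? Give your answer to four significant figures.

v_x = 80.34 cos 19.39° = 75.783 m/s (constant).
v_y(t) = 80.34 sin 19.39° − g t = 26.673 − 9.8 × 0.9376 = 17.485 m/s.
Speed = √(v_x² + v_y²) = √(5743.1 + 305.73) = 77.77 m/s.

77.77 m/s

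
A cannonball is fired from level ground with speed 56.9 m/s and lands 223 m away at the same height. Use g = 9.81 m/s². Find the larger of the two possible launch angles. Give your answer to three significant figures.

Level-ground range: R = v₀² sin(2θ)/g ⇒ sin 2θ = R g / v₀² = 223×9.81/56.9² = 0.6757.
2θ = arcsin(0.6757) = 42.51° or 180° − 42.51° = 137.49°.
So θ = 21.3° or θ = 68.7°.

68.7°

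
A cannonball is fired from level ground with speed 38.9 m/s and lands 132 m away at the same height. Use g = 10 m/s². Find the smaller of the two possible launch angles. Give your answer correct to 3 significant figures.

Level-ground range: R = v₀² sin(2θ)/g ⇒ sin 2θ = R g / v₀² = 132×10/38.9² = 0.8723.
2θ = arcsin(0.8723) = 60.73° or 180° − 60.73° = 119.27°.
So θ = 30.4° or θ = 59.6°.

30.4°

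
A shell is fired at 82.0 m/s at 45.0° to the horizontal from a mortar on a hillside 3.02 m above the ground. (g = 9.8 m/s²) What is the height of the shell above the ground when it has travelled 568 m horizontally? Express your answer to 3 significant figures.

101 m

v_x = 82.0 cos 45.0° = 57.98 m/s, v_y0 = 82.0 sin 45.0° = 57.98 m/s.
Time to reach x = 568 m: t = x / v_x = 568 / 57.98 = 9.796 s.
y = 3.02 + v_y0 t − ½ g t² = 3.02 + 57.98×9.796 − 4.900×9.796² = 101 m.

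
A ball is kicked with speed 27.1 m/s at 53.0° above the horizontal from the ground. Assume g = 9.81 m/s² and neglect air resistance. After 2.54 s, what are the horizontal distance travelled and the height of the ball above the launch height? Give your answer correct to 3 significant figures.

x = 41.4 m, y = 23.3 m

v_x = 27.1 cos 53.0° = 16.31 m/s; v_y0 = 27.1 sin 53.0° = 21.64 m/s.
x = v_x t = 16.31 × 2.54 = 41.4 m.
y = v_y0 t − ½ g t² = 21.64×2.54 − 4.905×2.54² = 23.3 m.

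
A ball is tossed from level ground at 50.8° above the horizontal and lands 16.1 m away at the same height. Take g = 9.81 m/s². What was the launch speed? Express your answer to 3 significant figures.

12.7 m/s

On level ground, R = v₀² sin(2θ) / g, so v₀ = √(R g / sin 2θ).
sin(2 × 50.8°) = 0.9796.
v₀ = √(16.1 × 9.81 / 0.9796) = √161.2 = 12.7 m/s.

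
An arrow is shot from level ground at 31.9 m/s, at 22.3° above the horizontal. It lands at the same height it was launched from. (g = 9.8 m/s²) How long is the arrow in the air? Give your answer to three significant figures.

2.47 s

Vertical component: v_y = 31.9 sin 22.3° = 12.10 m/s.
For a projectile landing at launch height, time of flight is t = 2 v_y / g = 2 × 12.10 / 9.8 = 2.47 s.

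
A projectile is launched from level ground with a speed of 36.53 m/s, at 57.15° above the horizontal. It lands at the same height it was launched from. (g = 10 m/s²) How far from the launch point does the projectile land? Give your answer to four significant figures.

For level ground, R = v₀² sin(2θ) / g.
sin(2 × 57.15°) = sin 114.30° = 0.9114.
R = (36.53)² × 0.9114 / 10 = 121.6 m.

121.6 m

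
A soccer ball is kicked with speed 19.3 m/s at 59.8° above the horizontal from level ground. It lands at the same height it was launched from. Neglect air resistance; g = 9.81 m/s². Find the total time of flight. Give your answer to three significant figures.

Vertical component: v_y = 19.3 sin 59.8° = 16.68 m/s.
For a projectile landing at launch height, time of flight is t = 2 v_y / g = 2 × 16.68 / 9.81 = 3.40 s.

3.40 s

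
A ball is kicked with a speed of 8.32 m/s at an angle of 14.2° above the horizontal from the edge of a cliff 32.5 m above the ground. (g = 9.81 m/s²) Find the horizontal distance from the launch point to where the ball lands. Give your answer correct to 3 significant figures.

Components: v_x = 8.32 cos 14.2° = 8.066 m/s, v_y = 8.32 sin 14.2° = 2.041 m/s.
Vertical: 0 = 32.5 + 2.041 t − ½(9.81) t² ⇒ 4.905 t² − 2.041 t − 32.5 = 0.
t = [2.041 + √(4.166 + 637.6)] / 9.810 = 2.790 s.
Horizontal: R = v_x · t = 8.066 × 2.790 = 22.5 m.

22.5 m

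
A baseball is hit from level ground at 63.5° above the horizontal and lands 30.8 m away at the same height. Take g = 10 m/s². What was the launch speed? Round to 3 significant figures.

19.6 m/s

On level ground, R = v₀² sin(2θ) / g, so v₀ = √(R g / sin 2θ).
sin(2 × 63.5°) = 0.7986.
v₀ = √(30.8 × 10 / 0.7986) = √385.7 = 19.6 m/s.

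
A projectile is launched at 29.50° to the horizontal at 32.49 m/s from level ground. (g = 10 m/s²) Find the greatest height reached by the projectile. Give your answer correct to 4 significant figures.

12.80 m

Vertical component of launch velocity: v_y = 32.49 sin 29.50° = 15.999 m/s.
At the highest point the vertical velocity is zero, so v_y² = 2 g h_max.
h_max = (15.999)² / (2 × 10) = 255.97 / 20.00 = 12.80 m.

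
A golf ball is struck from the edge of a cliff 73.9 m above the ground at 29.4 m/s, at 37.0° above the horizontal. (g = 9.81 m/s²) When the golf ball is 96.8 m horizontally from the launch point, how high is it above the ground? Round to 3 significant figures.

63.5 m

v_x = 29.4 cos 37.0° = 23.48 m/s, v_y0 = 29.4 sin 37.0° = 17.69 m/s.
Time to reach x = 96.8 m: t = x / v_x = 96.8 / 23.48 = 4.123 s.
y = 73.9 + v_y0 t − ½ g t² = 73.9 + 17.69×4.123 − 4.905×4.123² = 63.5 m.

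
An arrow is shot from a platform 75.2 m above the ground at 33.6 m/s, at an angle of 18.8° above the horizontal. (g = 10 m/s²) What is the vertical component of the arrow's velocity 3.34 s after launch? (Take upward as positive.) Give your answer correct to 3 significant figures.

Initial vertical component: v_y0 = 33.6 sin 18.8° = 10.83 m/s.
v_y(t) = v_y0 − g t = 10.83 − 10 × 3.34 = -22.6 m/s.

-22.6 m/s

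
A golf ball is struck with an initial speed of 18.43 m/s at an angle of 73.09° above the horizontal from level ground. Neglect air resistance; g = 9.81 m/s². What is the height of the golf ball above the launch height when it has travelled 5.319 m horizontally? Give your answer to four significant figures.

12.67 m

v_x = 18.43 cos 73.09° = 5.3607 m/s, v_y0 = 18.43 sin 73.09° = 17.633 m/s.
Time to reach x = 5.319 m: t = x / v_x = 5.319 / 5.3607 = 0.99222 s.
y = v_y0 t − ½ g t² = 17.633×0.99222 − 4.905×0.99222² = 12.67 m.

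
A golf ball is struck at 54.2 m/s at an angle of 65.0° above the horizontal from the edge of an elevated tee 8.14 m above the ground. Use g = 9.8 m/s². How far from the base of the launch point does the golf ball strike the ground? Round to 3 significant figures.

233 m

Components: v_x = 54.2 cos 65.0° = 22.91 m/s, v_y = 54.2 sin 65.0° = 49.12 m/s.
Vertical: 0 = 8.14 + 49.12 t − ½(9.8) t² ⇒ 4.900 t² − 49.12 t − 8.14 = 0.
t = [49.12 + √(2413 + 159.5)] / 9.800 = 10.19 s.
Horizontal: R = v_x · t = 22.91 × 10.19 = 233 m.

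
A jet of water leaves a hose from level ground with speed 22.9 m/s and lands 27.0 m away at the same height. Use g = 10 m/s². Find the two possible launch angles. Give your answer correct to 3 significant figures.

15.5° and 74.5°

Level-ground range: R = v₀² sin(2θ)/g ⇒ sin 2θ = R g / v₀² = 27.0×10/22.9² = 0.5149.
2θ = arcsin(0.5149) = 30.99° or 180° − 30.99° = 149.01°.
So θ = 15.5° or θ = 74.5°.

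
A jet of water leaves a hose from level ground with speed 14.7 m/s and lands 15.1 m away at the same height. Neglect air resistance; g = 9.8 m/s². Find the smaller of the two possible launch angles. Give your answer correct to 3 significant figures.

21.6°

Level-ground range: R = v₀² sin(2θ)/g ⇒ sin 2θ = R g / v₀² = 15.1×9.8/14.7² = 0.6848.
2θ = arcsin(0.6848) = 43.22° or 180° − 43.22° = 136.78°.
So θ = 21.6° or θ = 68.4°.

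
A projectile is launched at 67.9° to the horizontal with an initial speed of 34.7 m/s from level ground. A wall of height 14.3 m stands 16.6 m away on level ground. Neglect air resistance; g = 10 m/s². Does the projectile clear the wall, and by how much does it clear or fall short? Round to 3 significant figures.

Yes — it clears the wall by 18.5 m.

v_x = 34.7 cos 67.9° = 13.05 m/s; v_y0 = 34.7 sin 67.9° = 32.15 m/s.
Time to reach the wall: t = 16.6 / 13.05 = 1.272 s.
Height at that point: y = 32.15×1.272 − 5.000×1.272² = 32.80 m.
That is 32.80 − 14.3 = 18.5 m above the top of the wall, so the projectile clears it.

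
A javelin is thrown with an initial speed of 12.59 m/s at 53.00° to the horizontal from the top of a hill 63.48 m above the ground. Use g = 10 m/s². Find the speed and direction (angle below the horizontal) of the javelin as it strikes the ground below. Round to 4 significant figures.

v_x = 12.59 cos 53.00° = 7.5769 m/s (constant).
|v_y| at impact = √((10.055)² + 2×10×63.48) = 37.023 m/s.
Speed = √(7.5769² + 37.023²) = 37.79 m/s; angle = arctan(37.023/7.5769) = 78.43° below horizontal.

37.79 m/s at 78.43° below the horizontal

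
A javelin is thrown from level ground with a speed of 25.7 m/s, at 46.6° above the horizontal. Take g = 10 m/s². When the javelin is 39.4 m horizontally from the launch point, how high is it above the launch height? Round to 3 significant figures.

v_x = 25.7 cos 46.6° = 17.66 m/s, v_y0 = 25.7 sin 46.6° = 18.67 m/s.
Time to reach x = 39.4 m: t = x / v_x = 39.4 / 17.66 = 2.231 s.
y = v_y0 t − ½ g t² = 18.67×2.231 − 5.000×2.231² = 16.8 m.

16.8 m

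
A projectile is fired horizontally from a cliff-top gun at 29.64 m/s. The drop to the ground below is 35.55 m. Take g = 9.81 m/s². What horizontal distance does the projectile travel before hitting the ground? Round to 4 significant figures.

79.80 m

Initial vertical velocity is zero, so the fall time comes from h = ½ g t²: t = √(2 × 35.55 / 9.81) = 2.6922 s.
Horizontal motion is uniform at 29.64 m/s, so x = 29.64 × 2.6922 = 79.80 m.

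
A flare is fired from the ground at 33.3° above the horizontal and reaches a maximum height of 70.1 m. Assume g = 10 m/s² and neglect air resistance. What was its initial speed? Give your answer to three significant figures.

At maximum height v_y = 0, so (v₀ sin θ)² = 2 g H.
v₀ sin 33.3° = √(2 × 10 × 70.1) = 37.44 m/s.
v₀ = 37.44 / sin 33.3° = 37.44 / 0.5490 = 68.2 m/s.

68.2 m/s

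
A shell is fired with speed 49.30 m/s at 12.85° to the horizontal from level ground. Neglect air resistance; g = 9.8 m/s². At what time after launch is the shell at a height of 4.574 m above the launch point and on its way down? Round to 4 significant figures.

1.683 s

v_y0 = 49.30 sin 12.85° = 10.964 m/s.
Set y = v_y0 t − ½ g t² = 4.574: 4.900 t² − 10.964 t + 4.574 = 0.
t = [10.964 ± √(120.21 − 89.650)] / 9.8 = (10.964 ± 5.5281) / 9.8, giving t = 0.5547 s or t = 1.683 s.
On the way down corresponds to the larger root: t = 1.683 s.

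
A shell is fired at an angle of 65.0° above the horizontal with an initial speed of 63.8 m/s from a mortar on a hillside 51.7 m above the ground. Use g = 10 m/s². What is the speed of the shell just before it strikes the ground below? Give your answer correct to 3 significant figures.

71.4 m/s

v_x = 63.8 cos 65.0° = 26.96 m/s is unchanged throughout.
For the vertical component, v_y² = v_y0² + 2 g h = (57.82)² + 2×10×51.7 = 4377, so |v_y| = 66.16 m/s.
Impact speed = √(v_x² + v_y²) = √(726.8 + 4377) = 71.4 m/s.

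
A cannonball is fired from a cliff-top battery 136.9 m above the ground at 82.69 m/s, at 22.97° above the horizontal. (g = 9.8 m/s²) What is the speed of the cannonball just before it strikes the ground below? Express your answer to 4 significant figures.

97.57 m/s

v_x = 82.69 cos 22.97° = 76.133 m/s is unchanged throughout.
For the vertical component, v_y² = v_y0² + 2 g h = (32.270)² + 2×9.8×136.9 = 3724.6, so |v_y| = 61.030 m/s.
Impact speed = √(v_x² + v_y²) = √(5796.2 + 3724.6) = 97.57 m/s.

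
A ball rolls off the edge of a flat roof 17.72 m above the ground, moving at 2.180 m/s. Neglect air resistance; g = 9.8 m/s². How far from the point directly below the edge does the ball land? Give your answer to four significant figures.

Initial vertical velocity is zero, so the fall time comes from h = ½ g t²: t = √(2 × 17.72 / 9.8) = 1.9017 s.
Horizontal motion is uniform at 2.180 m/s, so x = 2.180 × 1.9017 = 4.146 m.

4.146 m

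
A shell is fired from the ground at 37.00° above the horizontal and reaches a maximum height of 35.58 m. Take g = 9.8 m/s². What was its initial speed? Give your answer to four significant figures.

At maximum height v_y = 0, so (v₀ sin θ)² = 2 g H.
v₀ sin 37.00° = √(2 × 9.8 × 35.58) = 26.408 m/s.
v₀ = 26.408 / sin 37.00° = 26.408 / 0.6018 = 43.88 m/s.

43.88 m/s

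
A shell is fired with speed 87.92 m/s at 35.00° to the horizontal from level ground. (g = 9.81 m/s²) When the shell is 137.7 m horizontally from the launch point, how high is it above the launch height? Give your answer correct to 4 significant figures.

78.49 m

v_x = 87.92 cos 35.00° = 72.020 m/s, v_y0 = 87.92 sin 35.00° = 50.429 m/s.
Time to reach x = 137.7 m: t = x / v_x = 137.7 / 72.020 = 1.9120 s.
y = v_y0 t − ½ g t² = 50.429×1.9120 − 4.905×1.9120² = 78.49 m.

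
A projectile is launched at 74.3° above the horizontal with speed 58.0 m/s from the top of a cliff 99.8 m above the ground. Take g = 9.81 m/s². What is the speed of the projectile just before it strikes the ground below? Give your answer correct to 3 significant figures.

v_x = 58.0 cos 74.3° = 15.69 m/s is unchanged throughout.
For the vertical component, v_y² = v_y0² + 2 g h = (55.84)² + 2×9.81×99.8 = 5076, so |v_y| = 71.25 m/s.
Impact speed = √(v_x² + v_y²) = √(246.2 + 5076) = 73.0 m/s.

73.0 m/s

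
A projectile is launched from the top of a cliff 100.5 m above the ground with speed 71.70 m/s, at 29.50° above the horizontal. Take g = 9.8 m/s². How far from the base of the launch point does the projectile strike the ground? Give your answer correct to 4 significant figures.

Components: v_x = 71.70 cos 29.50° = 62.405 m/s, v_y = 71.70 sin 29.50° = 35.307 m/s.
Vertical: 0 = 100.5 + 35.307 t − ½(9.8) t² ⇒ 4.900 t² − 35.307 t − 100.5 = 0.
t = [35.307 + √(1246.6 + 1969.8)] / 9.800 = 9.3898 s.
Horizontal: R = v_x · t = 62.405 × 9.3898 = 586.0 m.

586.0 m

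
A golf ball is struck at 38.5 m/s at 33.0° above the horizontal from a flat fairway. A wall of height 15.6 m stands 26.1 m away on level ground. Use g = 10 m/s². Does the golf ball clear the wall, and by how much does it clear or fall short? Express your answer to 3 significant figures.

No — it falls 1.92 m short of clearing the wall.

v_x = 38.5 cos 33.0° = 32.29 m/s; v_y0 = 38.5 sin 33.0° = 20.97 m/s.
Time to reach the wall: t = 26.1 / 32.29 = 0.8083 s.
Height at that point: y = 20.97×0.8083 − 5.000×0.8083² = 13.68 m.
That is 15.6 − 13.68 = 1.92 m below the top of the wall, so the golf ball does not clear it.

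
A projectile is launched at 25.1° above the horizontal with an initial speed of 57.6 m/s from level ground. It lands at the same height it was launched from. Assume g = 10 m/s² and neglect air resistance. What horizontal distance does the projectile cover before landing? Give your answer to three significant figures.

Components: v_x = 57.6 cos 25.1° = 52.16 m/s, v_y = 57.6 sin 25.1° = 24.43 m/s.
Time of flight (same landing height): t = 2 v_y / g = 2 × 24.43 / 10 = 4.886 s.
Range: R = v_x · t = 52.16 × 4.886 = 255 m.

255 m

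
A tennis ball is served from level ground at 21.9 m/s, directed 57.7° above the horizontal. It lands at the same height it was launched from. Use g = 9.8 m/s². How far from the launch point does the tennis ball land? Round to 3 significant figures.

For level ground, R = v₀² sin(2θ) / g.
sin(2 × 57.7°) = sin 115.4° = 0.9033.
R = (21.9)² × 0.9033 / 9.8 = 44.2 m.

44.2 m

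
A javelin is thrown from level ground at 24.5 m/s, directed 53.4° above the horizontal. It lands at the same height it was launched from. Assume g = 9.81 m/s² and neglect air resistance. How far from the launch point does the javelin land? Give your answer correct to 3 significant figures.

Components: v_x = 24.5 cos 53.4° = 14.61 m/s, v_y = 24.5 sin 53.4° = 19.67 m/s.
Time of flight (same landing height): t = 2 v_y / g = 2 × 19.67 / 9.81 = 4.010 s.
Range: R = v_x · t = 14.61 × 4.010 = 58.6 m.

58.6 m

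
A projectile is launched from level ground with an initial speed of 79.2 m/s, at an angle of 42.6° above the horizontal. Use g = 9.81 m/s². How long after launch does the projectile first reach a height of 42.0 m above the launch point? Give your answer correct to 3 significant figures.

v_y0 = 79.2 sin 42.6° = 53.61 m/s.
Set y = v_y0 t − ½ g t² = 42.0: 4.905 t² − 53.61 t + 42.0 = 0.
t = [53.61 ± √(2874 − 824.0)] / 9.81 = (53.61 ± 45.28) / 9.81, giving t = 0.849 s or t = 10.1 s.
The projectile is on the way up at the first time, so t = 0.849 s.

0.849 s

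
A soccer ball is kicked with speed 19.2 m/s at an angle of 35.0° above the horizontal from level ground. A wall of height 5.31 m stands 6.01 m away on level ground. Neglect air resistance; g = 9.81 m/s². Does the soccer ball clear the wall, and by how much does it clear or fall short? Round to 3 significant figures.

No — it falls 1.82 m short of clearing the wall.

v_x = 19.2 cos 35.0° = 15.73 m/s; v_y0 = 19.2 sin 35.0° = 11.01 m/s.
Time to reach the wall: t = 6.01 / 15.73 = 0.3821 s.
Height at that point: y = 11.01×0.3821 − 4.905×0.3821² = 3.491 m.
That is 5.31 − 3.491 = 1.82 m below the top of the wall, so the soccer ball does not clear it.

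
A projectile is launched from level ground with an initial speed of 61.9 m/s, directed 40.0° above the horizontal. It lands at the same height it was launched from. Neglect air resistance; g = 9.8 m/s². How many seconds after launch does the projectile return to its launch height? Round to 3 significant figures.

8.12 s

Vertical component: v_y = 61.9 sin 40.0° = 39.79 m/s.
For a projectile landing at launch height, time of flight is t = 2 v_y / g = 2 × 39.79 / 9.8 = 8.12 s.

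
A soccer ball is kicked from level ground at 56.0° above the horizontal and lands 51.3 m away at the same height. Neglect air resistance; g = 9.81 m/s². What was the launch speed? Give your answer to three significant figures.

23.3 m/s

On level ground, R = v₀² sin(2θ) / g, so v₀ = √(R g / sin 2θ).
sin(2 × 56.0°) = 0.9272.
v₀ = √(51.3 × 9.81 / 0.9272) = √542.8 = 23.3 m/s.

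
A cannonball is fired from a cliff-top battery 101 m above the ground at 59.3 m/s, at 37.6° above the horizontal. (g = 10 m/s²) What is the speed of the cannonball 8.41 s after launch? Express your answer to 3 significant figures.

v_x = 59.3 cos 37.6° = 46.98 m/s (constant).
v_y(t) = 59.3 sin 37.6° − g t = 36.18 − 10 × 8.41 = -47.92 m/s.
Speed = √(v_x² + v_y²) = √(2207 + 2296) = 67.1 m/s.

67.1 m/s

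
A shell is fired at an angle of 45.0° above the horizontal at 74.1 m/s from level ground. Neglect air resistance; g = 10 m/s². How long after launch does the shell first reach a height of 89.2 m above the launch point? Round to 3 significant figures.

2.14 s

v_y0 = 74.1 sin 45.0° = 52.40 m/s.
Set y = v_y0 t − ½ g t² = 89.2: 5.000 t² − 52.40 t + 89.2 = 0.
t = [52.40 ± √(2746 − 1784)] / 10 = (52.40 ± 31.02) / 10, giving t = 2.14 s or t = 8.34 s.
The shell is on the way up at the first time, so t = 2.14 s.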